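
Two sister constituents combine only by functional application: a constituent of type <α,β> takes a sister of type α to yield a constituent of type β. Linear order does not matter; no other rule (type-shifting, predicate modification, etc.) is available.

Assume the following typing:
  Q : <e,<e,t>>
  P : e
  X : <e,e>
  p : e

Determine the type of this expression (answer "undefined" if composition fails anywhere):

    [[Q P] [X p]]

t

[Q P] — Q of type <e,<e,t>> combines with P of type e: type <e,t>.
[X p] — X of type <e,e> combines with p of type e: type e.
[[Q P] [X p]] — [Q P] of type <e,t> combines with [X p] of type e: type t.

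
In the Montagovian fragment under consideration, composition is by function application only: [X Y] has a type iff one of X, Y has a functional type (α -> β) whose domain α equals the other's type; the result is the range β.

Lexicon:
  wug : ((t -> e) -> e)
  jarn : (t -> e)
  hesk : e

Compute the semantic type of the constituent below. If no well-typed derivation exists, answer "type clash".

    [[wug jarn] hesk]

type clash

[wug jarn]: wug is ((t -> e) -> e), jarn is (t -> e); result e.
[[wug jarn] hesk]: e with e — neither is a function whose domain matches the other; composition fails here.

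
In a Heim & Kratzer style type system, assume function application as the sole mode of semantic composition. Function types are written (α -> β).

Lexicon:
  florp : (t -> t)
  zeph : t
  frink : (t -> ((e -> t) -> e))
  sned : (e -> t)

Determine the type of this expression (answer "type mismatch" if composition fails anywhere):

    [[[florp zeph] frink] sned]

e

[florp zeph]: (t -> t) applied to t yields t.
[[florp zeph] frink]: (t -> ((e -> t) -> e)) applied to t yields ((e -> t) -> e).
[[[florp zeph] frink] sned]: ((e -> t) -> e) applied to (e -> t) yields e.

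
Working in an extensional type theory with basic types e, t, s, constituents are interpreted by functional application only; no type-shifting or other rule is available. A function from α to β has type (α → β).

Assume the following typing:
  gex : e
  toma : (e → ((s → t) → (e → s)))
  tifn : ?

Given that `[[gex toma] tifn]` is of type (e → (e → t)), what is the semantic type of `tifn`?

(((s → t) → (e → s)) → (e → (e → t)))

[[gex toma] tifn] is required to be (e → (e → t)). [gex toma] : ((s → t) → (e → s)) cannot yield (e → (e → t)) as functor, so tifn : (((s → t) → (e → s)) → (e → (e → t))).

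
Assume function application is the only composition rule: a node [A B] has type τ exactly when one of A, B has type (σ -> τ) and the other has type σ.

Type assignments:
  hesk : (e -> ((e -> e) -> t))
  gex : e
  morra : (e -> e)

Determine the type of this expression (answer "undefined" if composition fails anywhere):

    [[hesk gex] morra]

At [hesk gex], hesk : (e -> ((e -> e) -> t)) takes gex : e, giving ((e -> e) -> t).
At [[hesk gex] morra], [hesk gex] : ((e -> e) -> t) takes morra : (e -> e), giving t.

t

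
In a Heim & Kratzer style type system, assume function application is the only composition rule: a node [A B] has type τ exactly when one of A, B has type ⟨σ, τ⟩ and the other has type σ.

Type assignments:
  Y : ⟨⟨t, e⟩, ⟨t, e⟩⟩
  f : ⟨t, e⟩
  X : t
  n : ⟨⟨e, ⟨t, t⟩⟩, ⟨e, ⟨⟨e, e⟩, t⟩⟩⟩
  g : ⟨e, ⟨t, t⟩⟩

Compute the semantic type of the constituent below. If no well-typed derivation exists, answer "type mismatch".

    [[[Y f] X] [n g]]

⟨⟨e, e⟩, t⟩

[Y f]: Y is ⟨⟨t, e⟩, ⟨t, e⟩⟩, f is ⟨t, e⟩; result ⟨t, e⟩.
[[Y f] X]: [Y f] is ⟨t, e⟩, X is t; result e.
[n g]: n is ⟨⟨e, ⟨t, t⟩⟩, ⟨e, ⟨⟨e, e⟩, t⟩⟩⟩, g is ⟨e, ⟨t, t⟩⟩; result ⟨e, ⟨⟨e, e⟩, t⟩⟩.
[[[Y f] X] [n g]]: [n g] is ⟨e, ⟨⟨e, e⟩, t⟩⟩, [[Y f] X] is e; result ⟨⟨e, e⟩, t⟩.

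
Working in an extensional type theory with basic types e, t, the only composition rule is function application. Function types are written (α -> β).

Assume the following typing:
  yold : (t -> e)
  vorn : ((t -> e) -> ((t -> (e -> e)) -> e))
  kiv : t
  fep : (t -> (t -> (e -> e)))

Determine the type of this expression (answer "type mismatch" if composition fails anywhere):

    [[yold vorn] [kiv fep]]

[yold vorn]: functor vorn : ((t -> e) -> ((t -> (e -> e)) -> e)), argument yold : (t -> e); result ((t -> (e -> e)) -> e).
[kiv fep]: functor fep : (t -> (t -> (e -> e))), argument kiv : t; result (t -> (e -> e)).
[[yold vorn] [kiv fep]]: functor [yold vorn] : ((t -> (e -> e)) -> e), argument [kiv fep] : (t -> (e -> e)); result e.

e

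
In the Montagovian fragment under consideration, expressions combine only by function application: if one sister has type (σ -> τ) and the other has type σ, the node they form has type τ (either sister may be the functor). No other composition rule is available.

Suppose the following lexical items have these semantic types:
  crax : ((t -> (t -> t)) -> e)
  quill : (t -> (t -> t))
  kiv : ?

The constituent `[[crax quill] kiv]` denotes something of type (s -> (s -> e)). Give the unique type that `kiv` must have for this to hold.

At [[crax quill] kiv] (required: (s -> (s -> e))): [crax quill] is e, which is not a function with range (s -> (s -> e)); hence kiv is the functor — type (e -> (s -> (s -> e))).

(e -> (s -> (s -> e)))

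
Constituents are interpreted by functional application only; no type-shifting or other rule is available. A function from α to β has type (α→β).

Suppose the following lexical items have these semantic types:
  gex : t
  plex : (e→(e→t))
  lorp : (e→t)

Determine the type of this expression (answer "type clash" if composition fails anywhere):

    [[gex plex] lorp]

[gex plex]: t and (e→(e→t)) cannot combine by function application — type clash.

type clash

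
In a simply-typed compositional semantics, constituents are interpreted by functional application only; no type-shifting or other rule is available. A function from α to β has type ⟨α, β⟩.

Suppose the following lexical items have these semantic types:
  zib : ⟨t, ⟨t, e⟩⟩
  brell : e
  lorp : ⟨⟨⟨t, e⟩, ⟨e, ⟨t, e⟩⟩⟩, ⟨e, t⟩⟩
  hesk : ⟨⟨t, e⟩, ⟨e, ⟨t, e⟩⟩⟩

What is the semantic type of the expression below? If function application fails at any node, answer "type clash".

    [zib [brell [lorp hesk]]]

At [lorp hesk], lorp : ⟨⟨⟨t, e⟩, ⟨e, ⟨t, e⟩⟩⟩, ⟨e, t⟩⟩ takes hesk : ⟨⟨t, e⟩, ⟨e, ⟨t, e⟩⟩⟩, giving ⟨e, t⟩.
At [brell [lorp hesk]], [lorp hesk] : ⟨e, t⟩ takes brell : e, giving t.
At [zib [brell [lorp hesk]]], zib : ⟨t, ⟨t, e⟩⟩ takes [brell [lorp hesk]] : t, giving ⟨t, e⟩.

⟨t, e⟩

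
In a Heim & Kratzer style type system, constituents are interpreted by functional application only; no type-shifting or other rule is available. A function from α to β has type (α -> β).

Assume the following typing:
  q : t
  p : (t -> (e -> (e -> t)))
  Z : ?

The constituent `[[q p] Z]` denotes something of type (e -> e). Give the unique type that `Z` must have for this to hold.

((e -> (e -> t)) -> (e -> e))

[[q p] Z] is required to be (e -> e). [q p] : (e -> (e -> t)) cannot yield (e -> e) as functor, so Z : ((e -> (e -> t)) -> (e -> e)).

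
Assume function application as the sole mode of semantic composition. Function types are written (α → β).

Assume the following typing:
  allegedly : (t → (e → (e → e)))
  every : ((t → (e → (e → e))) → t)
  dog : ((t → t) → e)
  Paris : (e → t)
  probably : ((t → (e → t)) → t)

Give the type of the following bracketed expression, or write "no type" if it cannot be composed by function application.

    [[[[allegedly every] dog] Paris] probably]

[allegedly every]: functor every : ((t → (e → (e → e))) → t), argument allegedly : (t → (e → (e → e))); result t.
[[allegedly every] dog]: t and ((t → t) → e) cannot combine by function application — type clash.

no type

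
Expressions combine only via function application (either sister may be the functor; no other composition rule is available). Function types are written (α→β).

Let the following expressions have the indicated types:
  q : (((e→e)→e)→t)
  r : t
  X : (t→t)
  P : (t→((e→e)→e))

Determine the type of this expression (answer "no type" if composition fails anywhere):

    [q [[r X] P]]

t

At [r X], X : (t→t) takes r : t, giving t.
At [[r X] P], P : (t→((e→e)→e)) takes [r X] : t, giving ((e→e)→e).
At [q [[r X] P]], q : (((e→e)→e)→t) takes [[r X] P] : ((e→e)→e), giving t.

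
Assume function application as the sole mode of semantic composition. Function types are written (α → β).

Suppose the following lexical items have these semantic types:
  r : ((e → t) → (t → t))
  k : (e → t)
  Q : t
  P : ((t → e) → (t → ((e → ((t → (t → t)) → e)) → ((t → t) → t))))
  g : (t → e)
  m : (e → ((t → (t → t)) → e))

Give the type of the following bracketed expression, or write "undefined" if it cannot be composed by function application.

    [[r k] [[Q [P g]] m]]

[r k]: functor r : ((e → t) → (t → t)), argument k : (e → t); result (t → t).
[P g]: functor P : ((t → e) → (t → ((e → ((t → (t → t)) → e)) → ((t → t) → t)))), argument g : (t → e); result (t → ((e → ((t → (t → t)) → e)) → ((t → t) → t))).
[Q [P g]]: functor [P g] : (t → ((e → ((t → (t → t)) → e)) → ((t → t) → t))), argument Q : t; result ((e → ((t → (t → t)) → e)) → ((t → t) → t)).
[[Q [P g]] m]: functor [Q [P g]] : ((e → ((t → (t → t)) → e)) → ((t → t) → t)), argument m : (e → ((t → (t → t)) → e)); result ((t → t) → t).
[[r k] [[Q [P g]] m]]: functor [[Q [P g]] m] : ((t → t) → t), argument [r k] : (t → t); result t.

t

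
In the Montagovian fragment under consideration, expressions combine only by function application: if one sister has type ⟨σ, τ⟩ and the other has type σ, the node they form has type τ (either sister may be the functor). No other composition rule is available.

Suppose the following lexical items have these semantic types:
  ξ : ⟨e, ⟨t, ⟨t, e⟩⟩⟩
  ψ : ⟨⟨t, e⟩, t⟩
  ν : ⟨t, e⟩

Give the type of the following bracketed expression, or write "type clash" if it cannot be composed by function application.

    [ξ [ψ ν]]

type clash

At [ψ ν], ψ : ⟨⟨t, e⟩, t⟩ takes ν : ⟨t, e⟩, giving t.
At [ξ [ψ ν]]: neither ⟨e, ⟨t, ⟨t, e⟩⟩⟩ nor t can take the other as argument; the node is ill-typed.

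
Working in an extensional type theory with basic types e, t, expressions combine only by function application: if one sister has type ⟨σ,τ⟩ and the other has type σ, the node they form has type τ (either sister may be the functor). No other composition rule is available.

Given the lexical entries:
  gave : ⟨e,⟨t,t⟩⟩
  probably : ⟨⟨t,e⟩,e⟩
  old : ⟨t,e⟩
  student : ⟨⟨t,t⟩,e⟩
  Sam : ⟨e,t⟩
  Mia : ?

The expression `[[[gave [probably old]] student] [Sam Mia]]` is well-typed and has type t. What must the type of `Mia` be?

⟨⟨e,t⟩,⟨e,t⟩⟩

For [[[gave [probably old]] student] [Sam Mia]] to have type t with [[gave [probably old]] student] of type e, [Sam Mia] must be the function: [Sam Mia] : ⟨e,t⟩.
For [Sam Mia] to have type ⟨e,t⟩ with Sam of type ⟨e,t⟩, Mia must be the function: Mia : ⟨⟨e,t⟩,⟨e,t⟩⟩.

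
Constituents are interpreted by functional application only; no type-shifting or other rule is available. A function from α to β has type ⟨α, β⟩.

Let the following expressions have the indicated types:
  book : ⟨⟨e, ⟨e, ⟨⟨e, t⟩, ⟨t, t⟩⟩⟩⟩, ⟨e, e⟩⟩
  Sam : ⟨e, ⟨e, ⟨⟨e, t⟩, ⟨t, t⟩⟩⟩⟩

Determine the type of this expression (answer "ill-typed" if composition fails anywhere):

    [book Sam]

At [book Sam], book : ⟨⟨e, ⟨e, ⟨⟨e, t⟩, ⟨t, t⟩⟩⟩⟩, ⟨e, e⟩⟩ takes Sam : ⟨e, ⟨e, ⟨⟨e, t⟩, ⟨t, t⟩⟩⟩⟩, giving ⟨e, e⟩.

⟨e, e⟩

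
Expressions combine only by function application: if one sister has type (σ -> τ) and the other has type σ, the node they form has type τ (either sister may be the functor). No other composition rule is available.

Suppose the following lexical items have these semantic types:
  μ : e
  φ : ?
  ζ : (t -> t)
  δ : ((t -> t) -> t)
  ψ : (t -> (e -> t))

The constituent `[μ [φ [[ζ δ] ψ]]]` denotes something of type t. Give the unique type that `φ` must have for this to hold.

[μ [φ [[ζ δ] ψ]]] must have type t. The sister μ has type e; that is not a function onto t, so [φ [[ζ δ] ψ]] must be the functor, of type (e -> t).
[φ [[ζ δ] ψ]] must have type (e -> t). The sister [[ζ δ] ψ] has type (e -> t); that is not a function onto (e -> t), so φ must be the functor, of type ((e -> t) -> (e -> t)).

((e -> t) -> (e -> t))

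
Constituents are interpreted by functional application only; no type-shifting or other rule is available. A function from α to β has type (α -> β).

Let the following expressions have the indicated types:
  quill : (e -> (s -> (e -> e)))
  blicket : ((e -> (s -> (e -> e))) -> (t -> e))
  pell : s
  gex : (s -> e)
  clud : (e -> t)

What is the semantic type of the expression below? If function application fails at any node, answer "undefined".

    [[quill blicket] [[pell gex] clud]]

e

[quill blicket] — blicket of type ((e -> (s -> (e -> e))) -> (t -> e)) combines with quill of type (e -> (s -> (e -> e))): type (t -> e).
[pell gex] — gex of type (s -> e) combines with pell of type s: type e.
[[pell gex] clud] — clud of type (e -> t) combines with [pell gex] of type e: type t.
[[quill blicket] [[pell gex] clud]] — [quill blicket] of type (t -> e) combines with [[pell gex] clud] of type t: type e.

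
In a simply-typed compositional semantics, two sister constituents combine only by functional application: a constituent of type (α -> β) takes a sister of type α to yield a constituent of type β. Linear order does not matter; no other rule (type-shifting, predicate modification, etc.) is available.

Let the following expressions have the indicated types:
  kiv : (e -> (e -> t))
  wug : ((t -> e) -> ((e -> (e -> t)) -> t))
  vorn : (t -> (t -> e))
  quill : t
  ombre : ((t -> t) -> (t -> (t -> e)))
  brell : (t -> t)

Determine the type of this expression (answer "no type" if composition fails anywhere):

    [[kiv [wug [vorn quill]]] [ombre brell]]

[vorn quill] — vorn of type (t -> (t -> e)) combines with quill of type t: type (t -> e).
[wug [vorn quill]] — wug of type ((t -> e) -> ((e -> (e -> t)) -> t)) combines with [vorn quill] of type (t -> e): type ((e -> (e -> t)) -> t).
[kiv [wug [vorn quill]]] — [wug [vorn quill]] of type ((e -> (e -> t)) -> t) combines with kiv of type (e -> (e -> t)): type t.
[ombre brell] — ombre of type ((t -> t) -> (t -> (t -> e))) combines with brell of type (t -> t): type (t -> (t -> e)).
[[kiv [wug [vorn quill]]] [ombre brell]] — [ombre brell] of type (t -> (t -> e)) combines with [kiv [wug [vorn quill]]] of type t: type (t -> e).

(t -> e)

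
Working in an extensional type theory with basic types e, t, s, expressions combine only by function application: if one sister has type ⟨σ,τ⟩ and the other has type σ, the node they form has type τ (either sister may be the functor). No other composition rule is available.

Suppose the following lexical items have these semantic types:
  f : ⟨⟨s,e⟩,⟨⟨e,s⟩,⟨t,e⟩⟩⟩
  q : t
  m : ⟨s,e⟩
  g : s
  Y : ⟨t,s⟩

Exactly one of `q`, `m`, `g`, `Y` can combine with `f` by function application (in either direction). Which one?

m

q : t — neither side's domain matches the other.
m — combines: f : ⟨⟨s,e⟩,⟨⟨e,s⟩,⟨t,e⟩⟩⟩ takes m : ⟨s,e⟩ as argument, giving ⟨⟨e,s⟩,⟨t,e⟩⟩.
g : s — neither side's domain matches the other.
Y : ⟨t,s⟩ — neither side's domain matches the other.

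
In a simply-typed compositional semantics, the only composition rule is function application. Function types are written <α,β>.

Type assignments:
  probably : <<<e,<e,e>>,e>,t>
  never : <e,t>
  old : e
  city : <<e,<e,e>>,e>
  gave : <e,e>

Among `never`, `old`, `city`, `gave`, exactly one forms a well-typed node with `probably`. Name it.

never : <e,t> — neither side's domain matches the other.
old : e — neither side's domain matches the other.
city — combines: probably : <<<e,<e,e>>,e>,t> takes city : <<e,<e,e>>,e> as argument, giving t.
gave : <e,e> — neither side's domain matches the other.

city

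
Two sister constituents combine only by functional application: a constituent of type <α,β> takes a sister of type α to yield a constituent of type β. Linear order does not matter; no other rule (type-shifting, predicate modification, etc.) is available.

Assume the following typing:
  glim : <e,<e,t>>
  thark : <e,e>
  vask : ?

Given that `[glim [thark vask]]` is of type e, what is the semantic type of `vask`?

<<e,e>,<<e,<e,t>>,e>>

For [glim [thark vask]] to have type e with glim of type <e,<e,t>>, [thark vask] must be the function: [thark vask] : <<e,<e,t>>,e>.
For [thark vask] to have type <<e,<e,t>>,e> with thark of type <e,e>, vask must be the function: vask : <<e,e>,<<e,<e,t>>,e>>.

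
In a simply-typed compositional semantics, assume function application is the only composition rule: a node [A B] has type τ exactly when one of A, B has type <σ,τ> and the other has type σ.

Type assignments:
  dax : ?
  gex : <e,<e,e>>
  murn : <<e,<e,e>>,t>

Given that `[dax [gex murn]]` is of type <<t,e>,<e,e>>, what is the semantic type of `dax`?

At [dax [gex murn]] (required: <<t,e>,<e,e>>): [gex murn] is t, which is not a function with range <<t,e>,<e,e>>; hence dax is the functor — type <t,<<t,e>,<e,e>>>.

<t,<<t,e>,<e,e>>>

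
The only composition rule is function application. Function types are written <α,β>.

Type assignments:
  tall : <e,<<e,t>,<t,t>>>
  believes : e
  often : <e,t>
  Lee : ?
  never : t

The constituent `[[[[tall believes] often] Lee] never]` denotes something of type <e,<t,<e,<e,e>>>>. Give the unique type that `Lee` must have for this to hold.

For [[[[tall believes] often] Lee] never] to have type <e,<t,<e,<e,e>>>> with never of type t, [[[tall believes] often] Lee] must be the function: [[[tall believes] often] Lee] : <t,<e,<t,<e,<e,e>>>>>.
For [[[tall believes] often] Lee] to have type <t,<e,<t,<e,<e,e>>>>> with [[tall believes] often] of type <t,t>, Lee must be the function: Lee : <<t,t>,<t,<e,<t,<e,<e,e>>>>>>.

<<t,t>,<t,<e,<t,<e,<e,e>>>>>>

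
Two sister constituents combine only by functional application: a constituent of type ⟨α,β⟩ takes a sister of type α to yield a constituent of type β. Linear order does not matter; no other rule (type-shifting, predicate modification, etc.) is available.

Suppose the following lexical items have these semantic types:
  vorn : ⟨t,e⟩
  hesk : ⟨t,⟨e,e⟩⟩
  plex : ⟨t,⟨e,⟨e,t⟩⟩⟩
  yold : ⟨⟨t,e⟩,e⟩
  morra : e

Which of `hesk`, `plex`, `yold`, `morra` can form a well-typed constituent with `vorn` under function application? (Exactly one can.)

hesk : ⟨t,⟨e,e⟩⟩ — no; vorn wants t, and hesk wants t.
plex : ⟨t,⟨e,⟨e,t⟩⟩⟩ — no; vorn wants t, and plex wants t.
yold — combines: yold : ⟨⟨t,e⟩,e⟩ takes vorn : ⟨t,e⟩ as argument, giving e.
morra : e — no; vorn wants t, and morra wants nothing (atomic).

yold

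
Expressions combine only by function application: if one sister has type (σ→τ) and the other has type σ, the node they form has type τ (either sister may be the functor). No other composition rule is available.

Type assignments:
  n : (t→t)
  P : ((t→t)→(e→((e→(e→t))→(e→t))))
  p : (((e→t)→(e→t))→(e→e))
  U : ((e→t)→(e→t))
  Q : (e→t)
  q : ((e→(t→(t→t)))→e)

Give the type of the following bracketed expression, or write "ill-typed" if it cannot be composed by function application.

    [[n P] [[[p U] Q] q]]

ill-typed

[n P]: P is ((t→t)→(e→((e→(e→t))→(e→t)))), n is (t→t); result (e→((e→(e→t))→(e→t))).
[p U]: p is (((e→t)→(e→t))→(e→e)), U is ((e→t)→(e→t)); result (e→e).
[[p U] Q]: (e→e) with (e→t) — neither is a function whose domain matches the other; composition fails here.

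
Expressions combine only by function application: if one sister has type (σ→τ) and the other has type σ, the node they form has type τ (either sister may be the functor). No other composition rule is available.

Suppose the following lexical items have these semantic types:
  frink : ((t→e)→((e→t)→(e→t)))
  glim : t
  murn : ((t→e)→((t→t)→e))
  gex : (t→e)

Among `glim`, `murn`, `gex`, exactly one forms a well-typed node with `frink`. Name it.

gex

glim : t — does not combine with frink.
murn : ((t→e)→((t→t)→e)) — does not combine with frink.
gex — combines: frink : ((t→e)→((e→t)→(e→t))) takes gex : (t→e) as argument, giving ((e→t)→(e→t)).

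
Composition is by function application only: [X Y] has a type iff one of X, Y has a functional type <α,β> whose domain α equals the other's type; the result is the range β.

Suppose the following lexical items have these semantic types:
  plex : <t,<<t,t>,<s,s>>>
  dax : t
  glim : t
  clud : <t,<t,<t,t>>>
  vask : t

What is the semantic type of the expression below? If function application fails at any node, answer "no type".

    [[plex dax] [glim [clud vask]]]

<s,s>

[plex dax]: <t,<<t,t>,<s,s>>> applied to t yields <<t,t>,<s,s>>.
[clud vask]: <t,<t,<t,t>>> applied to t yields <t,<t,t>>.
[glim [clud vask]]: <t,<t,t>> applied to t yields <t,t>.
[[plex dax] [glim [clud vask]]]: <<t,t>,<s,s>> applied to <t,t> yields <s,s>.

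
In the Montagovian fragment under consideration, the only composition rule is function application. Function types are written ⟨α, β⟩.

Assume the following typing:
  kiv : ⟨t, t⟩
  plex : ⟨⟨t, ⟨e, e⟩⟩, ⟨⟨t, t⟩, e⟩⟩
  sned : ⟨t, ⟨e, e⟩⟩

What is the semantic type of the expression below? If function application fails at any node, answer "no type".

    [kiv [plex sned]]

At [plex sned], plex : ⟨⟨t, ⟨e, e⟩⟩, ⟨⟨t, t⟩, e⟩⟩ takes sned : ⟨t, ⟨e, e⟩⟩, giving ⟨⟨t, t⟩, e⟩.
At [kiv [plex sned]], [plex sned] : ⟨⟨t, t⟩, e⟩ takes kiv : ⟨t, t⟩, giving e.

e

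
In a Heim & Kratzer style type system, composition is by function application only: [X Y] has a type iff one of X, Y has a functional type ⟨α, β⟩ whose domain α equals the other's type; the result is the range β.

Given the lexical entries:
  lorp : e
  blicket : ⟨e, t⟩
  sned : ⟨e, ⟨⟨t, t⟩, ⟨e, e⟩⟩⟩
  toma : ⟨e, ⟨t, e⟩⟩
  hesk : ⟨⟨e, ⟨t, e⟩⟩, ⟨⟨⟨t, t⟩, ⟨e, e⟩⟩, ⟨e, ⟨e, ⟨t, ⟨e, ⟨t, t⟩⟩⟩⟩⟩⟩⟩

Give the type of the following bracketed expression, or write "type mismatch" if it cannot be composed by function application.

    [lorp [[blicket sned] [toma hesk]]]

[blicket sned]: ⟨e, t⟩ and ⟨e, ⟨⟨t, t⟩, ⟨e, e⟩⟩⟩ cannot combine by function application — type clash.

type mismatch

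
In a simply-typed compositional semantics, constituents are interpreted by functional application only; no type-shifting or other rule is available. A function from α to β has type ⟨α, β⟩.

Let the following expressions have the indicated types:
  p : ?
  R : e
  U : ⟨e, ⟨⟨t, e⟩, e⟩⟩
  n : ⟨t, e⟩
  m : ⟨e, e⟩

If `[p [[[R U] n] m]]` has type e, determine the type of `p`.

[p [[[R U] n] m]] is required to be e. [[[R U] n] m] : e cannot yield e as functor, so p : ⟨e, e⟩.

⟨e, e⟩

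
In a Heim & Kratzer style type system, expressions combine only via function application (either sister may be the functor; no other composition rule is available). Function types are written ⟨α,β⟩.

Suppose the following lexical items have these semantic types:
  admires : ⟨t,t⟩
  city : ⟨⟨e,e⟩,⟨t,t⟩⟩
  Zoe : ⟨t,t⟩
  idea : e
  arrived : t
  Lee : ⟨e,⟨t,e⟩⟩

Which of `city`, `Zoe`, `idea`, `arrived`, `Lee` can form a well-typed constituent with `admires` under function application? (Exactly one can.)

city : ⟨⟨e,e⟩,⟨t,t⟩⟩ — neither side's domain matches the other.
Zoe : ⟨t,t⟩ — neither side's domain matches the other.
idea : e — neither side's domain matches the other.
arrived — combines: admires : ⟨t,t⟩ takes arrived : t as argument, giving t.
Lee : ⟨e,⟨t,e⟩⟩ — neither side's domain matches the other.

arrived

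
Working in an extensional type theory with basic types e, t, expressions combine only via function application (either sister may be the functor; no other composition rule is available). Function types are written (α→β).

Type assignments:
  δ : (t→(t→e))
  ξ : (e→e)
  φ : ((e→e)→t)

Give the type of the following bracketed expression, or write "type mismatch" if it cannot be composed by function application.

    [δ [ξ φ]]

(t→e)

[ξ φ]: ((e→e)→t) applied to (e→e) yields t.
[δ [ξ φ]]: (t→(t→e)) applied to t yields (t→e).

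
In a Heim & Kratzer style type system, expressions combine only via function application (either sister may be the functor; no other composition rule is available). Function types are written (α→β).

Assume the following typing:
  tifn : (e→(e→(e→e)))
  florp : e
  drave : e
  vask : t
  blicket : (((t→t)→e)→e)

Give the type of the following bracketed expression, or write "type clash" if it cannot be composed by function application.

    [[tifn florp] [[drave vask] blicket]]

[tifn florp] — tifn of type (e→(e→(e→e))) combines with florp of type e: type (e→(e→e)).
[drave vask]: e and t cannot combine by function application — type clash.

type clash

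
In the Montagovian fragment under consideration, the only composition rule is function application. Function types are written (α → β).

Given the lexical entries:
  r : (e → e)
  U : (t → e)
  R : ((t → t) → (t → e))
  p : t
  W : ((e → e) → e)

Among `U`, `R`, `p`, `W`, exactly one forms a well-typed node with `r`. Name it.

W

U : (t → e) — does not combine with r.
R : ((t → t) → (t → e)) — does not combine with r.
p : t — does not combine with r.
W — combines: W : ((e → e) → e) takes r : (e → e) as argument, giving e.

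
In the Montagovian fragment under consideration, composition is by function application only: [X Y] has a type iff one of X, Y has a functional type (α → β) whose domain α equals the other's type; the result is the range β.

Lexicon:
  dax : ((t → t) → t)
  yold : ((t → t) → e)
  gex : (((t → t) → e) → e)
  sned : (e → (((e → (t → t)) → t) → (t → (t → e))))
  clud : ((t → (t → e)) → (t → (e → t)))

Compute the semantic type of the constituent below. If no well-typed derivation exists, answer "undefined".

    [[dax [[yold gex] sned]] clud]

undefined

[yold gex]: (((t → t) → e) → e) applied to ((t → t) → e) yields e.
[[yold gex] sned]: (e → (((e → (t → t)) → t) → (t → (t → e)))) applied to e yields (((e → (t → t)) → t) → (t → (t → e))).
[dax [[yold gex] sned]]: ((t → t) → t) and (((e → (t → t)) → t) → (t → (t → e))) cannot combine by function application — type clash.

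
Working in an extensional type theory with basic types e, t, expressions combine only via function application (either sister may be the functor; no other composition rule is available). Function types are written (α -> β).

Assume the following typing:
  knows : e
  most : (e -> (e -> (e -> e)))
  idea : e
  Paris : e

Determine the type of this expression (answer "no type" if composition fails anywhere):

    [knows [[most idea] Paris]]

e

[most idea] — most of type (e -> (e -> (e -> e))) combines with idea of type e: type (e -> (e -> e)).
[[most idea] Paris] — [most idea] of type (e -> (e -> e)) combines with Paris of type e: type (e -> e).
[knows [[most idea] Paris]] — [[most idea] Paris] of type (e -> e) combines with knows of type e: type e.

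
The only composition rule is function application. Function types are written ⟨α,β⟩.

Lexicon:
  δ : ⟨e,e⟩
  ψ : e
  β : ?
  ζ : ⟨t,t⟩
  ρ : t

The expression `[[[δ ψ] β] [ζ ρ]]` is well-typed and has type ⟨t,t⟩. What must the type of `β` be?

[[[δ ψ] β] [ζ ρ]] must have type ⟨t,t⟩. The sister [ζ ρ] has type t; that is not a function onto ⟨t,t⟩, so [[δ ψ] β] must be the functor, of type ⟨t,⟨t,t⟩⟩.
[[δ ψ] β] must have type ⟨t,⟨t,t⟩⟩. The sister [δ ψ] has type e; that is not a function onto ⟨t,⟨t,t⟩⟩, so β must be the functor, of type ⟨e,⟨t,⟨t,t⟩⟩⟩.

⟨e,⟨t,⟨t,t⟩⟩⟩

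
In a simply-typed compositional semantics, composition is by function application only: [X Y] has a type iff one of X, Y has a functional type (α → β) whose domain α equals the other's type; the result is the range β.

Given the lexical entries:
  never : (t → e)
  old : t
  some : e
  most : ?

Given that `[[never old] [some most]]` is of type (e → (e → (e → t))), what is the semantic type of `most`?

For [[never old] [some most]] to have type (e → (e → (e → t))) with [never old] of type e, [some most] must be the function: [some most] : (e → (e → (e → (e → t)))).
For [some most] to have type (e → (e → (e → (e → t)))) with some of type e, most must be the function: most : (e → (e → (e → (e → (e → t))))).

(e → (e → (e → (e → (e → t)))))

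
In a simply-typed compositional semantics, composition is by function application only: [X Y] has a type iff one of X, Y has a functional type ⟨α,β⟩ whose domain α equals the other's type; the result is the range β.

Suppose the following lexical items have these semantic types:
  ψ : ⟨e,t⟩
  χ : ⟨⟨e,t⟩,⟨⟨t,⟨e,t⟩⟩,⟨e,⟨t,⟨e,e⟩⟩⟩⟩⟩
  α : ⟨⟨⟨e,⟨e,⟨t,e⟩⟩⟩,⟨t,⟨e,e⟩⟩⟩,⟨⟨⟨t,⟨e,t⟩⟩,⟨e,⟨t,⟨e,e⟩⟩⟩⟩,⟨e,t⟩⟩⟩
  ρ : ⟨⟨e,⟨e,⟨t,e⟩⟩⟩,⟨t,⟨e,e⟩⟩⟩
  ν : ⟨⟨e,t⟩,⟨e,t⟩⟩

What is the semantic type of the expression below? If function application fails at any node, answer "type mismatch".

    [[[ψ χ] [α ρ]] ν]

⟨e,t⟩

At [ψ χ], χ : ⟨⟨e,t⟩,⟨⟨t,⟨e,t⟩⟩,⟨e,⟨t,⟨e,e⟩⟩⟩⟩⟩ takes ψ : ⟨e,t⟩, giving ⟨⟨t,⟨e,t⟩⟩,⟨e,⟨t,⟨e,e⟩⟩⟩⟩.
At [α ρ], α : ⟨⟨⟨e,⟨e,⟨t,e⟩⟩⟩,⟨t,⟨e,e⟩⟩⟩,⟨⟨⟨t,⟨e,t⟩⟩,⟨e,⟨t,⟨e,e⟩⟩⟩⟩,⟨e,t⟩⟩⟩ takes ρ : ⟨⟨e,⟨e,⟨t,e⟩⟩⟩,⟨t,⟨e,e⟩⟩⟩, giving ⟨⟨⟨t,⟨e,t⟩⟩,⟨e,⟨t,⟨e,e⟩⟩⟩⟩,⟨e,t⟩⟩.
At [[ψ χ] [α ρ]], [α ρ] : ⟨⟨⟨t,⟨e,t⟩⟩,⟨e,⟨t,⟨e,e⟩⟩⟩⟩,⟨e,t⟩⟩ takes [ψ χ] : ⟨⟨t,⟨e,t⟩⟩,⟨e,⟨t,⟨e,e⟩⟩⟩⟩, giving ⟨e,t⟩.
At [[[ψ χ] [α ρ]] ν], ν : ⟨⟨e,t⟩,⟨e,t⟩⟩ takes [[ψ χ] [α ρ]] : ⟨e,t⟩, giving ⟨e,t⟩.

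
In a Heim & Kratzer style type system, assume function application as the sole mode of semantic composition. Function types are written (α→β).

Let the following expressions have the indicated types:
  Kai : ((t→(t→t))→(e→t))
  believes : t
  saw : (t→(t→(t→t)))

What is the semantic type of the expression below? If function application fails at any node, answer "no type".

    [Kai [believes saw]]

(e→t)

[believes saw]: (t→(t→(t→t))) applied to t yields (t→(t→t)).
[Kai [believes saw]]: ((t→(t→t))→(e→t)) applied to (t→(t→t)) yields (e→t).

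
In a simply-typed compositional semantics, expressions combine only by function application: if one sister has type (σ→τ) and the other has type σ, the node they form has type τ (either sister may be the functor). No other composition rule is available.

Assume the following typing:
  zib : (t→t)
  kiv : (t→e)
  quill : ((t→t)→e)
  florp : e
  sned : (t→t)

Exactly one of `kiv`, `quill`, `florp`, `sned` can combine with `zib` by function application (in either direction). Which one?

quill

kiv : (t→e) — does not combine with zib.
quill — combines: quill : ((t→t)→e) takes zib : (t→t) as argument, giving e.
florp : e — does not combine with zib.
sned : (t→t) — does not combine with zib.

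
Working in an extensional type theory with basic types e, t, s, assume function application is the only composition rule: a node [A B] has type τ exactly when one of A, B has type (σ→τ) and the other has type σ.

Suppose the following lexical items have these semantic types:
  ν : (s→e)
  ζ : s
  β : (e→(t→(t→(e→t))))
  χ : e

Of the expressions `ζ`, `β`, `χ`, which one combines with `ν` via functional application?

ζ — combines: ν : (s→e) takes ζ : s as argument, giving e.
β : (e→(t→(t→(e→t)))) — ν needs s; β needs e; neither fits.
χ : e — ν needs s; χ needs nothing (atomic); neither fits.

ζ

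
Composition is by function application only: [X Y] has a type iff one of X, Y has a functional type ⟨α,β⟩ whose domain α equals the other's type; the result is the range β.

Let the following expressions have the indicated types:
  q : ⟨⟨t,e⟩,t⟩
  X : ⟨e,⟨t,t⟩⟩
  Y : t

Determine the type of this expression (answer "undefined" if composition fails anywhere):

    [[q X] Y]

undefined

At [q X]: neither ⟨⟨t,e⟩,t⟩ nor ⟨e,⟨t,t⟩⟩ can take the other as argument; the node is ill-typed.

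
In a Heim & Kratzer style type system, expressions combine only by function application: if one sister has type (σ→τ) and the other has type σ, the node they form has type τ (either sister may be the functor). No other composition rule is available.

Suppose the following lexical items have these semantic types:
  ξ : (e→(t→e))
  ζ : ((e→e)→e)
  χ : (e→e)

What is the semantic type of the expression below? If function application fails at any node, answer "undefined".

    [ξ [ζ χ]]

At [ζ χ], ζ : ((e→e)→e) takes χ : (e→e), giving e.
At [ξ [ζ χ]], ξ : (e→(t→e)) takes [ζ χ] : e, giving (t→e).

(t→e)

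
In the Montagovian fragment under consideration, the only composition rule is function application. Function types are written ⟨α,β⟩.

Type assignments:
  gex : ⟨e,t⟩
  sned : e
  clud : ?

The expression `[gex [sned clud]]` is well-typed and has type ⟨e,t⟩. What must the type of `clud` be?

⟨e,⟨⟨e,t⟩,⟨e,t⟩⟩⟩

[gex [sned clud]] is required to be ⟨e,t⟩. gex : ⟨e,t⟩ cannot yield ⟨e,t⟩ as functor, so [sned clud] : ⟨⟨e,t⟩,⟨e,t⟩⟩.
[sned clud] is required to be ⟨⟨e,t⟩,⟨e,t⟩⟩. sned : e cannot yield ⟨⟨e,t⟩,⟨e,t⟩⟩ as functor, so clud : ⟨e,⟨⟨e,t⟩,⟨e,t⟩⟩⟩.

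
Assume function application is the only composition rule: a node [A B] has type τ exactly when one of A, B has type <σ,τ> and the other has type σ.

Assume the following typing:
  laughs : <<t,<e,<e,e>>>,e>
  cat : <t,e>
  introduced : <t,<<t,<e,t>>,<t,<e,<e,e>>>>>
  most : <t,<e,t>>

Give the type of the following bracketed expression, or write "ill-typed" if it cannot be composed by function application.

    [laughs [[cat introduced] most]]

At [cat introduced]: neither <t,e> nor <t,<<t,<e,t>>,<t,<e,<e,e>>>>> can take the other as argument; the node is ill-typed.

ill-typed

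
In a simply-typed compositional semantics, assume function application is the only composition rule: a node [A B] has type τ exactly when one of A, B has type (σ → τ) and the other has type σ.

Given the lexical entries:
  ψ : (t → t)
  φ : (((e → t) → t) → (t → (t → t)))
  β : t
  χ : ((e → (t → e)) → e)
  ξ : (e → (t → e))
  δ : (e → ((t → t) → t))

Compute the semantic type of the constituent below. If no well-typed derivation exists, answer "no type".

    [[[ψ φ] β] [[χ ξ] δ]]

[ψ φ]: (t → t) and (((e → t) → t) → (t → (t → t))) cannot combine by function application — type clash.

no type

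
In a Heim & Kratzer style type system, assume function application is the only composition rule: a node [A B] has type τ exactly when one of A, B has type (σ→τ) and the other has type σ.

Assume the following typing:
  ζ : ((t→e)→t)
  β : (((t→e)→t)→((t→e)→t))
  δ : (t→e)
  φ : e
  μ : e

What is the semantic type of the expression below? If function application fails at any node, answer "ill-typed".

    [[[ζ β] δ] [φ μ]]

ill-typed

[ζ β]: β is (((t→e)→t)→((t→e)→t)), ζ is ((t→e)→t); result ((t→e)→t).
[[ζ β] δ]: [ζ β] is ((t→e)→t), δ is (t→e); result t.
At [φ μ]: neither e nor e can take the other as argument; the node is ill-typed.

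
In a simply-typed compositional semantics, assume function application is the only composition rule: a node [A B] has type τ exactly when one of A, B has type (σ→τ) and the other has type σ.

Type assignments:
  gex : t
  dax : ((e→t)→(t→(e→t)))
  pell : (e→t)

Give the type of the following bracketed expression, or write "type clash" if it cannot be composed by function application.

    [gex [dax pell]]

[dax pell]: ((e→t)→(t→(e→t))) applied to (e→t) yields (t→(e→t)).
[gex [dax pell]]: (t→(e→t)) applied to t yields (e→t).

(e→t)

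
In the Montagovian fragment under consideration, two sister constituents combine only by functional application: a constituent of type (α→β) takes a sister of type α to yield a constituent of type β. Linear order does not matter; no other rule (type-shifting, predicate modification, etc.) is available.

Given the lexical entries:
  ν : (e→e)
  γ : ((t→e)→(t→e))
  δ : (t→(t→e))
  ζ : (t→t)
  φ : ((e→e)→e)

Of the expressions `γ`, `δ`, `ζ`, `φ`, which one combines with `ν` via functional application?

γ : ((t→e)→(t→e)) — no; ν wants e, and γ wants (t→e).
δ : (t→(t→e)) — no; ν wants e, and δ wants t.
ζ : (t→t) — no; ν wants e, and ζ wants t.
φ — combines: φ : ((e→e)→e) takes ν : (e→e) as argument, giving e.

φ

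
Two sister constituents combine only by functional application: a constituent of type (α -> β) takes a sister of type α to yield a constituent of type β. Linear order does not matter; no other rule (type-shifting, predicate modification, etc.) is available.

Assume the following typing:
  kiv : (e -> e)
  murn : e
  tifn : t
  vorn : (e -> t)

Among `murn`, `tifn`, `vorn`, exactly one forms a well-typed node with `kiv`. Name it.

murn — combines: kiv : (e -> e) takes murn : e as argument, giving e.
tifn : t — no; kiv wants e, and tifn wants nothing (atomic).
vorn : (e -> t) — no; kiv wants e, and vorn wants e.

murn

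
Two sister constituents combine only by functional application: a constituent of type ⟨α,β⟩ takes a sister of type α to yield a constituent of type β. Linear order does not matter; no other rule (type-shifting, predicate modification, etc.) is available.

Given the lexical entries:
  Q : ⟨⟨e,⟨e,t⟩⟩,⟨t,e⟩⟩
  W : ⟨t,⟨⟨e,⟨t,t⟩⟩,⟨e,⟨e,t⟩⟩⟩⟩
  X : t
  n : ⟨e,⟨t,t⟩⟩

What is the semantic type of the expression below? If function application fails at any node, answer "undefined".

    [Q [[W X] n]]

[W X]: W is ⟨t,⟨⟨e,⟨t,t⟩⟩,⟨e,⟨e,t⟩⟩⟩⟩, X is t; result ⟨⟨e,⟨t,t⟩⟩,⟨e,⟨e,t⟩⟩⟩.
[[W X] n]: [W X] is ⟨⟨e,⟨t,t⟩⟩,⟨e,⟨e,t⟩⟩⟩, n is ⟨e,⟨t,t⟩⟩; result ⟨e,⟨e,t⟩⟩.
[Q [[W X] n]]: Q is ⟨⟨e,⟨e,t⟩⟩,⟨t,e⟩⟩, [[W X] n] is ⟨e,⟨e,t⟩⟩; result ⟨t,e⟩.

⟨t,e⟩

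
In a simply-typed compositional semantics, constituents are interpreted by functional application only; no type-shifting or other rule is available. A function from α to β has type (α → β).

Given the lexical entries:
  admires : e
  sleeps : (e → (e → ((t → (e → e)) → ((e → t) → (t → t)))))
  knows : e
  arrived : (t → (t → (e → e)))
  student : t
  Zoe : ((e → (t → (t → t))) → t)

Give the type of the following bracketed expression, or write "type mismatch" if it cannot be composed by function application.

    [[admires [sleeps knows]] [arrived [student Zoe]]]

type mismatch

[sleeps knows]: functor sleeps : (e → (e → ((t → (e → e)) → ((e → t) → (t → t))))), argument knows : e; result (e → ((t → (e → e)) → ((e → t) → (t → t)))).
[admires [sleeps knows]]: functor [sleeps knows] : (e → ((t → (e → e)) → ((e → t) → (t → t)))), argument admires : e; result ((t → (e → e)) → ((e → t) → (t → t))).
[student Zoe]: t with ((e → (t → (t → t))) → t) — neither is a function whose domain matches the other; composition fails here.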